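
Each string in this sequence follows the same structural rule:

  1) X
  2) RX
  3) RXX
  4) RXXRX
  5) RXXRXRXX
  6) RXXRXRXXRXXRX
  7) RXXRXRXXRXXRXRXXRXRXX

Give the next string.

RXXRXRXXRXXRXRXXRXRXXRXXRXRXXRXXRX

Each term (from the third on) is the previous term followed by the one before it: term 3 = RX·X = RXX.
The next term joins RXXRXRXXRXXRXRXXRXRXX and RXXRXRXXRXXRX.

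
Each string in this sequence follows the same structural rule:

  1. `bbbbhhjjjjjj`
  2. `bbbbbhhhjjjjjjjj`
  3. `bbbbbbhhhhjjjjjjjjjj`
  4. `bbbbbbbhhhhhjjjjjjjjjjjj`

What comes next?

bbbbbbbbhhhhhhjjjjjjjjjjjjjj

Each string has the form b^{n+1} h^{n-1} j^{2n}, where the shown terms are n = 3, 4, 5, 6.
For the next term, n = 7, so the run lengths are 8, 6, 14.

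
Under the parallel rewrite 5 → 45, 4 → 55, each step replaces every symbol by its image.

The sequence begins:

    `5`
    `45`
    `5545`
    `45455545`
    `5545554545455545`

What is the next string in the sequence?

φ(5545554545455545) expands symbol-by-symbol to 45 45 55 45 45 45 55 45 55 45 55 45 45 45 55 45; joining the 16 pieces gives the next term.

45455545454555455545554545455545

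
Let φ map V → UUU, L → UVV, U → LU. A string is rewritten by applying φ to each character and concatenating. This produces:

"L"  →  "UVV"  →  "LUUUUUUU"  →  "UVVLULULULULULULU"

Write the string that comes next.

φ(UVVLULULULULULULU) expands symbol-by-symbol to LU UUU UUU UVV LU UVV LU UVV LU UVV LU UVV LU UVV LU UVV LU; joining the 17 pieces gives the next term.

LUUUUUUUUVVLUUVVLUUVVLUUVVLUUVVLUUVVLUUVVLU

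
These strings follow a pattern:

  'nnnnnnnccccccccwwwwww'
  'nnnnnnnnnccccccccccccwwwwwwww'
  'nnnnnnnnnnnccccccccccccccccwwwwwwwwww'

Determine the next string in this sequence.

nnnnnnnnnnnnnccccccccccccccccccccwwwwwwwwwwww

Each string has the form n^{2n+3} c^{4n} w^{2n+2}, where the shown terms are n = 2, 3, 4.
For the next term, n = 5, so the run lengths are 13, 20, 12.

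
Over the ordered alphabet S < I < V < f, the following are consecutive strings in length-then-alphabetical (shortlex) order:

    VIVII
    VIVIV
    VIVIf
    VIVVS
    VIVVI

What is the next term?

Find the rightmost character of VIVVI below f, bump it to the next letter, and reset everything to its right to S.

VIVVV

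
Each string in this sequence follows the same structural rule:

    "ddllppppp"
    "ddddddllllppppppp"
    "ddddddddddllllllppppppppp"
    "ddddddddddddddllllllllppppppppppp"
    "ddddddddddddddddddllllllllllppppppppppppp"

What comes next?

Reading off run lengths: d runs 2, 6, 10, 14, 18; l runs 2, 4, 6, 8, 10; p runs 5, 7, 9, 11, 13 — each is linear in n (n = 1, 2, …).
Setting n = 6 gives 22, 12, 15 characters in each block.

ddddddddddddddddddddddllllllllllllppppppppppppppp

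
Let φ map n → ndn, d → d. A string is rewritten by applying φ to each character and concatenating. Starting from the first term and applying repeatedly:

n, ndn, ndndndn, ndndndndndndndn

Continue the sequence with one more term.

Applying the rule to each of the 15 symbols of ndndndndndndndn gives the pieces ndn d ndn d ndn d ndn d ndn d ndn d ndn d ndn, which concatenate to the answer.

ndndndndndndndndndndndndndndndn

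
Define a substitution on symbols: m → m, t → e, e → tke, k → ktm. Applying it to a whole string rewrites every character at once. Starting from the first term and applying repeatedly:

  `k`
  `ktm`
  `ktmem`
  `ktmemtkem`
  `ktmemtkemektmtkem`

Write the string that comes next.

φ(ktmemtkemektmtkem) expands symbol-by-symbol to ktm e m tke m e ktm tke m tke ktm e m e ktm tke m; joining the 17 pieces gives the next term.

ktmemtkemektmtkemtkektmemektmtkem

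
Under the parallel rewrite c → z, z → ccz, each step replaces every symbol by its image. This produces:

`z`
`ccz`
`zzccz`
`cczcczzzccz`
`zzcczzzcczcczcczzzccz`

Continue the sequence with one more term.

cczcczzzcczcczcczzzcczzzcczzzcczcczcczzzccz

φ(zzcczzzcczcczcczzzccz) expands symbol-by-symbol to ccz ccz z z ccz ccz ccz z z ccz z z ccz z z ccz ccz ccz z z ccz; joining the 21 pieces gives the next term.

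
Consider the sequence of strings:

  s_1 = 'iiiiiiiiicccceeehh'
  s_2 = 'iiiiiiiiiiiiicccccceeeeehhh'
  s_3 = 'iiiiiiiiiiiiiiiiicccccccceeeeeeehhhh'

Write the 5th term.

iiiiiiiiiiiiiiiiiiiiiiiiicccccccccccceeeeeeeeeeehhhhhh

Term n consists of 4n+1 i's, followed by 2n c's, followed by 2n-1 e's, followed by n h's, where the shown terms are n = 2, 3, 4.
For term 5, n = 6, so the run lengths are 25, 12, 11, 6.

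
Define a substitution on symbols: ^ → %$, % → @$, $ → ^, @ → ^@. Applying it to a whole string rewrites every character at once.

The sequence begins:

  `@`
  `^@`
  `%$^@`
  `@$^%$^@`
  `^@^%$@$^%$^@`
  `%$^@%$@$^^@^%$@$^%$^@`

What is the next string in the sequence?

Applying the rule to each of the 21 symbols of %$^@%$@$^^@^%$@$^%$^@ gives the pieces @$ ^ %$ ^@ @$ ^ ^@ ^ %$ %$ ^@ %$ @$ ^ ^@ ^ %$ @$ ^ %$ ^@, which concatenate to the answer.

@$^%$^@@$^^@^%$%$^@%$@$^^@^%$@$^%$^@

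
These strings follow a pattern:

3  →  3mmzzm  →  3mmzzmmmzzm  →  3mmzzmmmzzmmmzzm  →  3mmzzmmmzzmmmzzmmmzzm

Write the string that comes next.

3mmzzmmmzzmmmzzmmmzzmmmzzm

The strings grow by a fixed suffix mmzzm each time.
One more step from 3mmzzmmmzzmmmzzmmmzzm gives the answer.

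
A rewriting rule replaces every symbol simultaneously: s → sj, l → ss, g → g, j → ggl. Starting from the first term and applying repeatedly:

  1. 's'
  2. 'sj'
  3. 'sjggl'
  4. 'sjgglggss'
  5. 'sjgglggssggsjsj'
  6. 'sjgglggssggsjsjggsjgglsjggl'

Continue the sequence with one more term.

Replace each of the 27 characters of sjgglggssggsjsjggsjgglsjggl in place — sj ggl g g ss g g sj sj g g sj ggl sj ggl g g sj ggl g g ss sj ggl g g ss — and concatenate.

sjgglggssggsjsjggsjgglsjgglggsjgglggsssjgglggss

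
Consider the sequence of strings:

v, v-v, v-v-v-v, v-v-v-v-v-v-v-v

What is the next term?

Each string is two copies of the previous one joined by '-'.
So the next term is two copies of v-v-v-v-v-v-v-v with '-' between the halves.

v-v-v-v-v-v-v-v-v-v-v-v-v-v-v-v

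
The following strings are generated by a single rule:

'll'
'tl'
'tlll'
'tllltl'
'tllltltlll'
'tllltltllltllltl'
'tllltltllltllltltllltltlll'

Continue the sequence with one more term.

tllltltllltllltltllltltllltllltltllltllltl

This is a Fibonacci-style word recurrence s(k) = s(k−1)·s(k−2): e.g. tl·ll = tlll.
The next term joins tllltltllltllltltllltltlll and tllltltllltllltl.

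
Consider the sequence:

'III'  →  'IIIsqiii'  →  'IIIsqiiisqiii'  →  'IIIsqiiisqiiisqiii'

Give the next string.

Each term is the previous one with sqiii appended.
One more step from IIIsqiiisqiiisqiii gives the answer.

IIIsqiiisqiiisqiiisqiii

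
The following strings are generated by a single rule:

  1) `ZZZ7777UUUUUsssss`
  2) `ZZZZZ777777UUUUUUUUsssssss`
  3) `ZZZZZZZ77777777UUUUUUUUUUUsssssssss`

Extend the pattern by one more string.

Reading off run lengths: Z runs 3, 5, 7; 7 runs 4, 6, 8; U runs 5, 8, 11; s runs 5, 7, 9 — each is linear in n, where the shown terms are n = 2, 3, 4.
At n = 5 the blocks have lengths 9, 10, 14, 11.

ZZZZZZZZZ7777777777UUUUUUUUUUUUUUsssssssssss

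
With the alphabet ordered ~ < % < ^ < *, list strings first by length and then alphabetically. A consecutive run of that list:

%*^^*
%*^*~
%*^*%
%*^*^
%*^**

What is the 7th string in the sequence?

%**~%

Continuing the enumeration 2 steps past %*^**: %*^** → %**~~ → (answer).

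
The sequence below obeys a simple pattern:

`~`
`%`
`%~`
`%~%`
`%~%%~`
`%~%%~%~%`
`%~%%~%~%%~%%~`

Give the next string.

Each term (from the third on) is the previous term followed by the one before it: term 3 = %·~ = %~.
So term 8 is %~%%~%~%%~%%~·%~%%~%~%.

%~%%~%~%%~%%~%~%%~%~%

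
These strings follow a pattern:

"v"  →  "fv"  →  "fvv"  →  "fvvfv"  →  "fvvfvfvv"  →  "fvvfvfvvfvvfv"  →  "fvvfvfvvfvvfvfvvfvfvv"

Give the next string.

This is a Fibonacci-style word recurrence s(k) = s(k−1)·s(k−2): e.g. fv·v = fvv.
Continuing: fvvfvfvvfvvfvfvvfvfvv · fvvfvfvvfvvfv gives term 8.

fvvfvfvvfvvfvfvvfvfvvfvvfvfvvfvvfv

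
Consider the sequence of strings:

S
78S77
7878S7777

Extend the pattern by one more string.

787878S777777

Every step adds 78 to the front and 77 to the end of the previous string.
So the next term is 78·7878S7777·77.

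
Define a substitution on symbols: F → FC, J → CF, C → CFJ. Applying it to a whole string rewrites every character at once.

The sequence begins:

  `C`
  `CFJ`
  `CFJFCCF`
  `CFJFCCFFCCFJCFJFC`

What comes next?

Rewriting the 17 symbols of CFJFCCFFCCFJCFJFC one by one yields CFJ FC CF FC CFJ CFJ FC FC CFJ CFJ FC CF CFJ FC CF FC CFJ; concatenated:

CFJFCCFFCCFJCFJFCFCCFJCFJFCCFCFJFCCFFCCFJ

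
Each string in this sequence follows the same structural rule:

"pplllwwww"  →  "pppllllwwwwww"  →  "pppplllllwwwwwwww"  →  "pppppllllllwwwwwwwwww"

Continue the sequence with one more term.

Each string has the form p^{n} l^{n+1} w^{2n}, where the shown terms are n = 2, 3, 4, 5.
For the next term, n = 6, so the run lengths are 6, 7, 12.

pppppplllllllwwwwwwwwwwww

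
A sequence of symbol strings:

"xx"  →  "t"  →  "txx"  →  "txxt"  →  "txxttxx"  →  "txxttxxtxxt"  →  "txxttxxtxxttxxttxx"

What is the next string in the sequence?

This is a Fibonacci-style word recurrence s(k) = s(k−1)·s(k−2): e.g. t·xx = txx.
Continuing: txxttxxtxxttxxttxx · txxttxxtxxt gives term 8.

txxttxxtxxttxxttxxtxxttxxtxxt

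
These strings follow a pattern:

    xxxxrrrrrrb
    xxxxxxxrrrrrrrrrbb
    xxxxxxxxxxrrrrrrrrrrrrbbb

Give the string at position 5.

Term n consists of 3n+1 x's, followed by 3n+3 r's, followed by n b's (n = 1, 2, …).
For term 5, n = 5, so the run lengths are 16, 18, 5.

xxxxxxxxxxxxxxxxrrrrrrrrrrrrrrrrrrbbbbb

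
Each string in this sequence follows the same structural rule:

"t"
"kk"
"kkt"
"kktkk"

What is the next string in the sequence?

This is a Fibonacci-style word recurrence s(k) = s(k−1)·s(k−2): e.g. kk·t = kkt.
Continuing: kktkk · kkt gives term 5.

kktkkkkt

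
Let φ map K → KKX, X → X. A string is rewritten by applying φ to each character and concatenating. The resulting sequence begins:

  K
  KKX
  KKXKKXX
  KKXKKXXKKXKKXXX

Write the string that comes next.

KKXKKXXKKXKKXXXKKXKKXXKKXKKXXXX

φ(KKXKKXXKKXKKXXX) expands symbol-by-symbol to KKX KKX X KKX KKX X X KKX KKX X KKX KKX X X X; joining the 15 pieces gives the next term.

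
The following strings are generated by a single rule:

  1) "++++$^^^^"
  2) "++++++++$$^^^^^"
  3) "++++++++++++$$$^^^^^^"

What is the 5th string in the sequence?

Term n consists of 4n +'s, followed by n $'s, followed by n+3 ^'s (n = 1, 2, …).
Setting n = 5 gives 20, 5, 8 characters in each block.

++++++++++++++++++++$$$$$^^^^^^^^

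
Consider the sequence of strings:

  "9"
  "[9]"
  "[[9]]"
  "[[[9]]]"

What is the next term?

[[[[9]]]]

s(k+1) = [·s(k)·], so each term gains [ as a prefix and ] as a suffix.
So the next term is [·[[[9]]]·].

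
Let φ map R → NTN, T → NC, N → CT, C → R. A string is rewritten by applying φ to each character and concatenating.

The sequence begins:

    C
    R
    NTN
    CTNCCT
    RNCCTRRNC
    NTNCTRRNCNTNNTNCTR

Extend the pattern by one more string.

CTNCCTRNCNTNNTNCTRCTNCCTCTNCCTRNCNTN

Replace each of the 18 characters of NTNCTRRNCNTNNTNCTR in place — CT NC CT R NC NTN NTN CT R CT NC CT CT NC CT R NC NTN — and concatenate.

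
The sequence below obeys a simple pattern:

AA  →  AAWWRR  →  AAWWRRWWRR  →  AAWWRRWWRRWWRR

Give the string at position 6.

AAWWRRWWRRWWRRWWRRWWRR

The strings grow by a fixed suffix WWRR each time.
From AAWWRRWWRRWWRR, 2 further steps: AAWWRRWWRRWWRR → AAWWRRWWRRWWRRWWRR → (answer).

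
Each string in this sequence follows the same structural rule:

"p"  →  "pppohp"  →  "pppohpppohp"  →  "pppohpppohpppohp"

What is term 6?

pppohpppohpppohpppohpppohp

Each term is the previous one with pppoh prepended.
From pppohpppohpppohp, 2 further steps: pppohpppohpppohp → pppohpppohpppohpppohp → (answer).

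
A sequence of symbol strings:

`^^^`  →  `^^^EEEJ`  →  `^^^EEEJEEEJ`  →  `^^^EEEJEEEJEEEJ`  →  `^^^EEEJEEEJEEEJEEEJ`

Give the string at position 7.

^^^EEEJEEEJEEEJEEEJEEEJEEEJ

Each term is the previous one with EEEJ appended.
From ^^^EEEJEEEJEEEJEEEJ, 2 further steps: ^^^EEEJEEEJEEEJEEEJ → ^^^EEEJEEEJEEEJEEEJEEEJ → (answer).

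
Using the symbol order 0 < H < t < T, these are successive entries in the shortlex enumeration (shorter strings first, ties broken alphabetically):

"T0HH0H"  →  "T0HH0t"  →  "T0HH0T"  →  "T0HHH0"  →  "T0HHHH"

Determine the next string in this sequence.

Find the rightmost character of T0HHHH below T, bump it to the next letter, and reset everything to its right to 0.

T0HHHt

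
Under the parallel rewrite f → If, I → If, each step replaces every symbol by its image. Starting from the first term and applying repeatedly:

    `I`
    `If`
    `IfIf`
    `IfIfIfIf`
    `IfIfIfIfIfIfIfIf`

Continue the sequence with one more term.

φ(IfIfIfIfIfIfIfIf) expands symbol-by-symbol to If If If If If If If If If If If If If If If If; joining the 16 pieces gives the next term.

IfIfIfIfIfIfIfIfIfIfIfIfIfIfIfIf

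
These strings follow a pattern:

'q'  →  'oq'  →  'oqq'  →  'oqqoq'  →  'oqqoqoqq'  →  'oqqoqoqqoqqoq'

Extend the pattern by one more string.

oqqoqoqqoqqoqoqqoqoqq

Each term (from the third on) is the previous term followed by the one before it: term 3 = oq·q = oqq.
Continuing: oqqoqoqqoqqoq · oqqoqoqq gives term 7.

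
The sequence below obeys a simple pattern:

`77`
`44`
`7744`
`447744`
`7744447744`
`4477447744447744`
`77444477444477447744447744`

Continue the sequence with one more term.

447744774444774477444477444477447744447744

Each term (from the third on) is the two preceding terms concatenated in order: term 3 = 77·44 = 7744.
The next term joins 4477447744447744 and 77444477444477447744447744.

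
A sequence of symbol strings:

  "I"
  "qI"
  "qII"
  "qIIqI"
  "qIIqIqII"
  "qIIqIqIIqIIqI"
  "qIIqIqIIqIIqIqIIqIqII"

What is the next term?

Each term (from the third on) is the previous term followed by the one before it: term 3 = qI·I = qII.
Continuing: qIIqIqIIqIIqIqIIqIqII · qIIqIqIIqIIqI gives term 8.

qIIqIqIIqIIqIqIIqIqIIqIIqIqIIqIIqI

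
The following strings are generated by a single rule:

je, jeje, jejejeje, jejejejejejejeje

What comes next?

Every step duplicates the string.
Doubling jejejejejejejeje:

jejejejejejejejejejejejejejejeje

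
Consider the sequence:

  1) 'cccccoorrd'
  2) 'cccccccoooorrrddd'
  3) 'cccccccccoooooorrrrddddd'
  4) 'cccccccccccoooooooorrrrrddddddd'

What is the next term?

The n-th term is 2n+3 c's then 2n o's then n+1 r's then 2n-1 d's (n = 1, 2, …).
For the next term, n = 5, so the run lengths are 13, 10, 6, 9.

cccccccccccccoooooooooorrrrrrddddddddd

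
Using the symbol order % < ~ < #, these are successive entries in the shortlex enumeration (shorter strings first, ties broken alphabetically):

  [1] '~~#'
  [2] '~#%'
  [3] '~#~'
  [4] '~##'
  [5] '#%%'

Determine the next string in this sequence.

#%~

Find the rightmost character of #%% below #, bump it to the next letter, and reset everything to its right to %.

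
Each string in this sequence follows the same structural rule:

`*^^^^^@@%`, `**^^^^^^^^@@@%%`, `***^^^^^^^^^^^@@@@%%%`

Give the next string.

Reading off run lengths: * runs 1, 2, 3; ^ runs 5, 8, 11; @ runs 2, 3, 4; % runs 1, 2, 3 — each is linear in n (n = 1, 2, …).
For the next term, n = 4, so the run lengths are 4, 14, 5, 4.

****^^^^^^^^^^^^^^@@@@@%%%%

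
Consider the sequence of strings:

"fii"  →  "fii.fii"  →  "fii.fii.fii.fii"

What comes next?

s(k+1) = s(k)·.·s(k) — each term doubles the last with '.' between the halves.
Doubling fii.fii.fii.fii with '.' between the halves:

fii.fii.fii.fii.fii.fii.fii.fii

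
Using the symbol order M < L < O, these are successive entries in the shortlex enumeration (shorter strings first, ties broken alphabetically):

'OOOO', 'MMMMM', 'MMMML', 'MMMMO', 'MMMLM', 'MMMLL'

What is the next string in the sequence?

Find the rightmost character of MMMLL below O, bump it to the next letter, and reset everything to its right to M.

MMMLO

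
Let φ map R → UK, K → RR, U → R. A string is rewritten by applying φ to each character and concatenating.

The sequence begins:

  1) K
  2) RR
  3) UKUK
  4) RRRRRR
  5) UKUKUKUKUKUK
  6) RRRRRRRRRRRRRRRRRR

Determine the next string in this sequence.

UKUKUKUKUKUKUKUKUKUKUKUKUKUKUKUKUKUK

φ(RRRRRRRRRRRRRRRRRR) expands symbol-by-symbol to UK UK UK UK UK UK UK UK UK UK UK UK UK UK UK UK UK UK; joining the 18 pieces gives the next term.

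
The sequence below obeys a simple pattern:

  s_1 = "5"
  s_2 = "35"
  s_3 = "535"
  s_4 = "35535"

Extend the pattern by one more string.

53535535

From term 3 onward, concatenate the second-to-last term with the last: 5·35 = 535, 35·535 = 35535, …
Continuing: 535 · 35535 gives term 5.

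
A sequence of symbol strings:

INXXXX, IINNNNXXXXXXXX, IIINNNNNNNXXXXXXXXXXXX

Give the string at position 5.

Reading off run lengths: I runs 1, 2, 3; N runs 1, 4, 7; X runs 4, 8, 12 — each is linear in n (n = 1, 2, …).
At n = 5 the blocks have lengths 5, 13, 20.

IIIIINNNNNNNNNNNNNXXXXXXXXXXXXXXXXXXXX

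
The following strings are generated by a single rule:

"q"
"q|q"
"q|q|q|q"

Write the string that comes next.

q|q|q|q|q|q|q|q

Each string is two copies of the previous one joined by '|'.
So the next term is two copies of q|q|q|q with '|' between the halves.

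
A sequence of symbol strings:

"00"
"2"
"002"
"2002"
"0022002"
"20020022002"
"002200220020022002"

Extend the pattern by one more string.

20020022002002200220020022002

Each term (from the third on) is the two preceding terms concatenated in order: term 3 = 00·2 = 002.
The next term joins 20020022002 and 002200220020022002.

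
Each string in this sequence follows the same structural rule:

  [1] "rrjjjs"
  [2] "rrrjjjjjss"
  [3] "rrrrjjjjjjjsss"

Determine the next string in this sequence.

rrrrrjjjjjjjjjssss

Reading off run lengths: r runs 2, 3, 4; j runs 3, 5, 7; s runs 1, 2, 3 — each is linear in n (n = 1, 2, …).
For the next term, n = 4, so the run lengths are 5, 9, 4.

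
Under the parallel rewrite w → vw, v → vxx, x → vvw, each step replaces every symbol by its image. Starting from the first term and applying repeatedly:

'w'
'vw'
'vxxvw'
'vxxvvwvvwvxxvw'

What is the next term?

φ(vxxvvwvvwvxxvw) expands symbol-by-symbol to vxx vvw vvw vxx vxx vw vxx vxx vw vxx vvw vvw vxx vw; joining the 14 pieces gives the next term.

vxxvvwvvwvxxvxxvwvxxvxxvwvxxvvwvvwvxxvw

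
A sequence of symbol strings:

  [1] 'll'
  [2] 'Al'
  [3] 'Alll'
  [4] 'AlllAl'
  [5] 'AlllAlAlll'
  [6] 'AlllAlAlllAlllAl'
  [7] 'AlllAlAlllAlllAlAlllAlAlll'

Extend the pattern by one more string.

From term 3 onward, concatenate the last term with the second-to-last: Al·ll = Alll, Alll·Al = AlllAl, …
So term 8 is AlllAlAlllAlllAlAlllAlAlll·AlllAlAlllAlllAl.

AlllAlAlllAlllAlAlllAlAlllAlllAlAlllAlllAl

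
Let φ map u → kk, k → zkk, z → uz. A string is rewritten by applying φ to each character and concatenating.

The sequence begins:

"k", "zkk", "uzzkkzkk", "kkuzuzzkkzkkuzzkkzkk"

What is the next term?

zkkzkkkkuzkkuzuzzkkzkkuzzkkzkkkkuzuzzkkzkkuzzkkzkk

Replace each of the 20 characters of kkuzuzzkkzkkuzzkkzkk in place — zkk zkk kk uz kk uz uz zkk zkk uz zkk zkk kk uz uz zkk zkk uz zkk zkk — and concatenate.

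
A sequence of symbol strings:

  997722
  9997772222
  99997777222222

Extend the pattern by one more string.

Each string has the form 9^{n+1} 7^{n+1} 2^{2n} (n = 1, 2, …).
At n = 4 the blocks have lengths 5, 5, 8.

999997777722222222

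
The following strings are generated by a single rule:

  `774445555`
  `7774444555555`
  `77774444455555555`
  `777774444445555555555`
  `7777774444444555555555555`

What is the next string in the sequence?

77777774444444455555555555555

Reading off run lengths: 7 runs 2, 3, 4, 5, 6; 4 runs 3, 4, 5, 6, 7; 5 runs 4, 6, 8, 10, 12 — each is linear in n, where the shown terms are n = 2, 3, 4, 5, 6.
At n = 7 the blocks have lengths 7, 8, 14.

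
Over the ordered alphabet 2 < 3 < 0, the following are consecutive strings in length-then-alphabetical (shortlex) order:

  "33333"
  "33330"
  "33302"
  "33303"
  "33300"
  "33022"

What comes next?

Find the rightmost character of 33022 below 0, bump it to the next letter, and reset everything to its right to 2.

33023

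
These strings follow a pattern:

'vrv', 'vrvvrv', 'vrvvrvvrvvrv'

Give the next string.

vrvvrvvrvvrvvrvvrvvrvvrv

s(k+1) = s(k)·s(k) — each term doubles the last.
One more doubling of vrvvrvvrvvrv gives the answer.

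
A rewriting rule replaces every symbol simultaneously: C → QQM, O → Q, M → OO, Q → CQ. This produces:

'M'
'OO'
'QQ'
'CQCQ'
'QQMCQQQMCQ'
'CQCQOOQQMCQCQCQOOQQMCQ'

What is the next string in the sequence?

QQMCQQQMCQQQCQCQOOQQMCQQQMCQQQMCQQQCQCQOOQQMCQ

φ(CQCQOOQQMCQCQCQOOQQMCQ) expands symbol-by-symbol to QQM CQ QQM CQ Q Q CQ CQ OO QQM CQ QQM CQ QQM CQ Q Q CQ CQ OO QQM CQ; joining the 22 pieces gives the next term.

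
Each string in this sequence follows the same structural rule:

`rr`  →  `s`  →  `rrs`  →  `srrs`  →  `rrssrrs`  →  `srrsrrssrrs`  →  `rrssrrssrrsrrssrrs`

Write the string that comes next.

From term 3 onward, concatenate the second-to-last term with the last: rr·s = rrs, s·rrs = srrs, …
The next term joins srrsrrssrrs and rrssrrssrrsrrssrrs.

srrsrrssrrsrrssrrssrrsrrssrrs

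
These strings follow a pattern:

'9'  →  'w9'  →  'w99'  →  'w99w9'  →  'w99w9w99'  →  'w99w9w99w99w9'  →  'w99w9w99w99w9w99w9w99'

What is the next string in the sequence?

From term 3 onward, concatenate the last term with the second-to-last: w9·9 = w99, w99·w9 = w99w9, …
The next term joins w99w9w99w99w9w99w9w99 and w99w9w99w99w9.

w99w9w99w99w9w99w9w99w99w9w99w99w9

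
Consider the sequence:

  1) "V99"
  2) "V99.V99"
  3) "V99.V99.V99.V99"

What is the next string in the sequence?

V99.V99.V99.V99.V99.V99.V99.V99

Each string is two copies of the previous one joined by '.'.
So the next term is two copies of V99.V99.V99.V99 with '.' between the halves.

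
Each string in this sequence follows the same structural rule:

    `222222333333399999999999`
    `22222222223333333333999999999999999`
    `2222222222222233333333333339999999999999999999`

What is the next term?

Each string has the form 2^{4n-2} 3^{3n+1} 9^{4n+3}, where the shown terms are n = 2, 3, 4.
At n = 5 the blocks have lengths 18, 16, 23.

222222222222222222333333333333333399999999999999999999999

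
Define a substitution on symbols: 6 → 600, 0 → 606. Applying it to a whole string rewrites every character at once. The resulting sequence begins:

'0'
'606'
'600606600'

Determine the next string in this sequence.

Expanding 600606600: 6→600, 0→606, 0→606, 6→600, 0→606, 6→600, 6→600, 0→606, 0→606. Concatenated: 600 606 606 600 606 600 600 606 606.

600606606600606600600606606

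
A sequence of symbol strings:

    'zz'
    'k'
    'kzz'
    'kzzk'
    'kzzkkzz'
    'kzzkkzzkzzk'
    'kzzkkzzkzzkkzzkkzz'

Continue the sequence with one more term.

Each term (from the third on) is the previous term followed by the one before it: term 3 = k·zz = kzz.
Continuing: kzzkkzzkzzkkzzkkzz · kzzkkzzkzzk gives term 8.

kzzkkzzkzzkkzzkkzzkzzkkzzkzzk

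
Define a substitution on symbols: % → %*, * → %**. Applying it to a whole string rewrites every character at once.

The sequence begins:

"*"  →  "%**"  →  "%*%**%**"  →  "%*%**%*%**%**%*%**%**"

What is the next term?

φ(%*%**%*%**%**%*%**%**) expands symbol-by-symbol to %* %** %* %** %** %* %** %* %** %** %* %** %** %* %** %* %** %** %* %** %**; joining the 21 pieces gives the next term.

%*%**%*%**%**%*%**%*%**%**%*%**%**%*%**%*%**%**%*%**%**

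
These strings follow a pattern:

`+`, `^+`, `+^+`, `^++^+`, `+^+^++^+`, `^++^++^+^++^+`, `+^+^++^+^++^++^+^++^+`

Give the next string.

From term 3 onward, concatenate the second-to-last term with the last: +·^+ = +^+, ^+·+^+ = ^++^+, …
So term 8 is ^++^++^+^++^+·+^+^++^+^++^++^+^++^+.

^++^++^+^++^++^+^++^+^++^++^+^++^+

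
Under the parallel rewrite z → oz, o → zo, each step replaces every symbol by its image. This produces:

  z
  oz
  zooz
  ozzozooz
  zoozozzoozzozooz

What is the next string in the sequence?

ozzozoozzoozozzozoozozzoozzozooz

φ(zoozozzoozzozooz) expands symbol-by-symbol to oz zo zo oz zo oz oz zo zo oz oz zo oz zo zo oz; joining the 16 pieces gives the next term.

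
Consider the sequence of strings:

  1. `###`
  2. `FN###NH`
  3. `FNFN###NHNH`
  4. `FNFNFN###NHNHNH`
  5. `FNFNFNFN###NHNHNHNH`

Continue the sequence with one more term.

FNFNFNFNFN###NHNHNHNHNH

s(k+1) = FN·s(k)·NH, so each term gains FN as a prefix and NH as a suffix.
One more step from FNFNFNFN###NHNHNHNH gives the answer.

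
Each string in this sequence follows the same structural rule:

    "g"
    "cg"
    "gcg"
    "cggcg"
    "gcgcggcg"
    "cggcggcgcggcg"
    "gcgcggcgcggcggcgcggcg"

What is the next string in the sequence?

cggcggcgcggcggcgcggcgcggcggcgcggcg

From term 3 onward, concatenate the second-to-last term with the last: g·cg = gcg, cg·gcg = cggcg, …
Continuing: cggcggcgcggcg · gcgcggcgcggcggcgcggcg gives term 8.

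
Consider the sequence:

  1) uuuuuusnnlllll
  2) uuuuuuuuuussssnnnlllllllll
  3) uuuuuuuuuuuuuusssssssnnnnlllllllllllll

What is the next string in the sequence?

Reading off run lengths: u runs 6, 10, 14; s runs 1, 4, 7; n runs 2, 3, 4; l runs 5, 9, 13 — each is linear in n (n = 1, 2, …).
At n = 4 the blocks have lengths 18, 10, 5, 17.

uuuuuuuuuuuuuuuuuussssssssssnnnnnlllllllllllllllll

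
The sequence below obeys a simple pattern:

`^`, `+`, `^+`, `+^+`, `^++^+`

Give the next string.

+^+^++^+

Each term (from the third on) is the two preceding terms concatenated in order: term 3 = ^·+ = ^+.
The next term joins +^+ and ^++^+.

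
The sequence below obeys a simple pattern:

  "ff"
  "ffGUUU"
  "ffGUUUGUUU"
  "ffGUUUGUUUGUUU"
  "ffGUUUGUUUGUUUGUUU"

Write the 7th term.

ffGUUUGUUUGUUUGUUUGUUUGUUU

Each term is the previous one with GUUU appended.
From ffGUUUGUUUGUUUGUUU, 2 further steps: ffGUUUGUUUGUUUGUUU → ffGUUUGUUUGUUUGUUUGUUU → (answer).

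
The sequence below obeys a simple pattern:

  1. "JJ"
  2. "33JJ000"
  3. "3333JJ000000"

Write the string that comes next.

s(k+1) = 33·s(k)·000, so each term gains 33 as a prefix and 000 as a suffix.
Applying this once more to 3333JJ000000:

333333JJ000000000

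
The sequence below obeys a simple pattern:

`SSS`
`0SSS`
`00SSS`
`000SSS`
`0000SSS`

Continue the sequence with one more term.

The strings grow by a fixed prefix 0 each time.
Applying this once more to 0000SSS:

00000SSS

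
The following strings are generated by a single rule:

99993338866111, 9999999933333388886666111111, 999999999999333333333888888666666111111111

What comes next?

99999999999999993333333333338888888866666666111111111111

Term n consists of 4n 9's, followed by 3n 3's, followed by 2n 8's, followed by 2n 6's, followed by 3n 1's (n = 1, 2, …).
At n = 4 the blocks have lengths 16, 12, 8, 8, 12.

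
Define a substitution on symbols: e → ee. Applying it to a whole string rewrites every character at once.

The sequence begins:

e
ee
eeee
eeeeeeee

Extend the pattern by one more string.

eeeeeeeeeeeeeeee

Rewriting each symbol of eeeeeeee: e→ee, e→ee, e→ee, e→ee, e→ee, e→ee, e→ee, e→ee, which concatenates to ee ee ee ee ee ee ee ee.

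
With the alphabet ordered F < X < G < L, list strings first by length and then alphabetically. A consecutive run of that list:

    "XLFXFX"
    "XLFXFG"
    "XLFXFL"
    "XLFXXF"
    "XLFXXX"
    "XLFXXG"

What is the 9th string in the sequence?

XLFXGX

Stepping forward 3 times from XLFXXG: XLFXXG → XLFXXL → XLFXGF, then the target.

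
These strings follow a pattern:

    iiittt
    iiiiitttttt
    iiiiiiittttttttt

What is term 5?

iiiiiiiiiiittttttttttttttt

Each string has the form i^{2n+1} t^{3n} (n = 1, 2, …).
At n = 5 the blocks have lengths 11, 15.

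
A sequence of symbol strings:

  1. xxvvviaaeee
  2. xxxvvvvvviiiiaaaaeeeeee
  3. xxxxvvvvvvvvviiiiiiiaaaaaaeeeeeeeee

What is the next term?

Each string has the form x^{n+1} v^{3n} i^{3n-2} a^{2n} e^{3n} (n = 1, 2, …).
Setting n = 4 gives 5, 12, 10, 8, 12 characters in each block.

xxxxxvvvvvvvvvvvviiiiiiiiiiaaaaaaaaeeeeeeeeeeee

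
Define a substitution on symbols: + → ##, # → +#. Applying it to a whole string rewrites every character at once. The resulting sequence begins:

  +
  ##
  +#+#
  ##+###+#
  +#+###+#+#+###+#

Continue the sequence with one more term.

Rewriting the 16 symbols of +#+###+#+#+###+# one by one yields ## +# ## +# +# +# ## +# ## +# ## +# +# +# ## +#; concatenated:

##+###+#+#+###+###+###+#+#+###+#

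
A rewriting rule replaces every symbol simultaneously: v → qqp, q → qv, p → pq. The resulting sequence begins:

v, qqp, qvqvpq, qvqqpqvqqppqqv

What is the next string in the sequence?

Replace each of the 14 characters of qvqqpqvqqppqqv in place — qv qqp qv qv pq qv qqp qv qv pq pq qv qv qqp — and concatenate.

qvqqpqvqvpqqvqqpqvqvpqpqqvqvqqp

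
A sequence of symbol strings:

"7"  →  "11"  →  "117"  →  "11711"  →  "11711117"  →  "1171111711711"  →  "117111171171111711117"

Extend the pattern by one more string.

This is a Fibonacci-style word recurrence s(k) = s(k−1)·s(k−2): e.g. 11·7 = 117.
The next term joins 117111171171111711117 and 1171111711711.

1171111711711117111171171111711711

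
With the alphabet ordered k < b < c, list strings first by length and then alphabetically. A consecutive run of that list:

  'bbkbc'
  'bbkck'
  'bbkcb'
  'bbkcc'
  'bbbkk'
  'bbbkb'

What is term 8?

bbbbk

Continuing the enumeration 2 steps past bbbkb: bbbkb → bbbkc → (answer).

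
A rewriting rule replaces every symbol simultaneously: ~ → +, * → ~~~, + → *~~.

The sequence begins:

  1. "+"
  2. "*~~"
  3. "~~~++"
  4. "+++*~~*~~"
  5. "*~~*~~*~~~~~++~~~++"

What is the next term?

~~~++~~~++~~~+++++*~~*~~+++*~~*~~

Applying the rule to each of the 19 symbols of *~~*~~*~~~~~++~~~++ gives the pieces ~~~ + + ~~~ + + ~~~ + + + + + *~~ *~~ + + + *~~ *~~, which concatenate to the answer.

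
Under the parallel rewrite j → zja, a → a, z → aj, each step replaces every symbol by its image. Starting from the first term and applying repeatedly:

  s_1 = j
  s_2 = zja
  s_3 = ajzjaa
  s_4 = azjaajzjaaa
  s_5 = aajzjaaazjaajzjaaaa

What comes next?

aazjaajzjaaaaajzjaaazjaajzjaaaaa

Replace each of the 19 characters of aajzjaaazjaajzjaaaa in place — a a zja aj zja a a a aj zja a a zja aj zja a a a a — and concatenate.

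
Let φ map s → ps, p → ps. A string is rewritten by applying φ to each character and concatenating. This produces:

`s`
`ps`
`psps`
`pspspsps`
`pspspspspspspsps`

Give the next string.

pspspspspspspspspspspspspspspsps

φ(pspspspspspspsps) expands symbol-by-symbol to ps ps ps ps ps ps ps ps ps ps ps ps ps ps ps ps; joining the 16 pieces gives the next term.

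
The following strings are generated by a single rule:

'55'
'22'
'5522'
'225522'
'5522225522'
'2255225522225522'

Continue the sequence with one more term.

55222255222255225522225522

From term 3 onward, concatenate the second-to-last term with the last: 55·22 = 5522, 22·5522 = 225522, …
Continuing: 5522225522 · 2255225522225522 gives term 7.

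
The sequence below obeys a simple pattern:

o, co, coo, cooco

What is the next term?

coococoo

Each term (from the third on) is the previous term followed by the one before it: term 3 = co·o = coo.
The next term joins cooco and coo.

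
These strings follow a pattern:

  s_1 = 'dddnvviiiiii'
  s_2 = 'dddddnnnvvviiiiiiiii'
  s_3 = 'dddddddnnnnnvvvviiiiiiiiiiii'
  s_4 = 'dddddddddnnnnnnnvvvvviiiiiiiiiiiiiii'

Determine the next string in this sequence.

Each string has the form d^{2n+1} n^{2n-1} v^{n+1} i^{3n+3} (n = 1, 2, …).
For the next term, n = 5, so the run lengths are 11, 9, 6, 18.

dddddddddddnnnnnnnnnvvvvvviiiiiiiiiiiiiiiiii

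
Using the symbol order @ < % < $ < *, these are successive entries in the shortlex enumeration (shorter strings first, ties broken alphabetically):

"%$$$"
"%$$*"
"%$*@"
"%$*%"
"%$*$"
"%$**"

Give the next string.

%*@@

The successor of %$** increments the rightmost position that isn't already * and resets every position after it to @.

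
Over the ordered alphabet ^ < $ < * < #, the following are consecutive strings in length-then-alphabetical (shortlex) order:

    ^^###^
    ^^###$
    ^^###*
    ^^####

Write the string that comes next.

^$^^^^

The successor of ^^#### increments the rightmost position that isn't already # and resets every position after it to ^.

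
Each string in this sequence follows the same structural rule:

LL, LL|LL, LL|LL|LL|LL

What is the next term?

Each string is two copies of the previous one joined by '|'.
Doubling LL|LL|LL|LL with '|' between the halves:

LL|LL|LL|LL|LL|LL|LL|LL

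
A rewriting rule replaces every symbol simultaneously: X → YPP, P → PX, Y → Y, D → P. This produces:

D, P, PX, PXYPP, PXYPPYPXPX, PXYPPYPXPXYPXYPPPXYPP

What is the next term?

PXYPPYPXPXYPXYPPPXYPPYPXYPPYPXPXPXYPPYPXPX

Applying the rule to each of the 21 symbols of PXYPPYPXPXYPXYPPPXYPP gives the pieces PX YPP Y PX PX Y PX YPP PX YPP Y PX YPP Y PX PX PX YPP Y PX PX, which concatenate to the answer.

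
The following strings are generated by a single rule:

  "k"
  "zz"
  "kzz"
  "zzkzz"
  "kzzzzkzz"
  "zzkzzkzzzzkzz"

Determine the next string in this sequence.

From term 3 onward, concatenate the second-to-last term with the last: k·zz = kzz, zz·kzz = zzkzz, …
Continuing: kzzzzkzz · zzkzzkzzzzkzz gives term 7.

kzzzzkzzzzkzzkzzzzkzz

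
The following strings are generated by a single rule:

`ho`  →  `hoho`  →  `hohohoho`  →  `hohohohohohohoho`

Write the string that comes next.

hohohohohohohohohohohohohohohoho

Each string is two copies of the previous one concatenated.
One more doubling of hohohohohohohoho gives the answer.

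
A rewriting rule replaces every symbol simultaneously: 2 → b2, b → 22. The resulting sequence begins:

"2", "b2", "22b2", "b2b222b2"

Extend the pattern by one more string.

22b222b2b2b222b2

Expanding b2b222b2: b→22, 2→b2, b→22, 2→b2, 2→b2, 2→b2, b→22, 2→b2. Concatenated: 22 b2 22 b2 b2 b2 22 b2.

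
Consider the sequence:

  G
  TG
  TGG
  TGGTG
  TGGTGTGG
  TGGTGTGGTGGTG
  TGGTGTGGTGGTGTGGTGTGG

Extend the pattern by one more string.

Each term (from the third on) is the previous term followed by the one before it: term 3 = TG·G = TGG.
Continuing: TGGTGTGGTGGTGTGGTGTGG · TGGTGTGGTGGTG gives term 8.

TGGTGTGGTGGTGTGGTGTGGTGGTGTGGTGGTG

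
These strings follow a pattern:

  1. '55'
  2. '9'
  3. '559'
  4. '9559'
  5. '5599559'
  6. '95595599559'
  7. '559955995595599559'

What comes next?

Each term (from the third on) is the two preceding terms concatenated in order: term 3 = 55·9 = 559.
The next term joins 95595599559 and 559955995595599559.

95595599559559955995595599559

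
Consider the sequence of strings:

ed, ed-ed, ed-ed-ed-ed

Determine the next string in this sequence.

s(k+1) = s(k)·-·s(k) — each term doubles the last with '-' between the halves.
Doubling ed-ed-ed-ed with '-' between the halves:

ed-ed-ed-ed-ed-ed-ed-ed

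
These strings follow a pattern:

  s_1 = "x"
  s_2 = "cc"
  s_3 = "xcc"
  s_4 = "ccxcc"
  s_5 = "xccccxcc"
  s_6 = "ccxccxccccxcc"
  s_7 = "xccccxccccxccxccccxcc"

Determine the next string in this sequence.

This is a Fibonacci-style word recurrence s(k) = s(k−2)·s(k−1): e.g. x·cc = xcc.
Continuing: ccxccxccccxcc · xccccxccccxccxccccxcc gives term 8.

ccxccxccccxccxccccxccccxccxccccxcc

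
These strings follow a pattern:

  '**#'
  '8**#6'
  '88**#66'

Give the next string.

Each term wraps the previous one in 8 on the left and 6 on the right.
So the next term is 8·88**#66·6.

888**#666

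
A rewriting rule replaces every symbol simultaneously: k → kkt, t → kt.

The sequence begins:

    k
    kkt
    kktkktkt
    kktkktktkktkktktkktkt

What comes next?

Replace each of the 21 characters of kktkktktkktkktktkktkt in place — kkt kkt kt kkt kkt kt kkt kt kkt kkt kt kkt kkt kt kkt kt kkt kkt kt kkt kt — and concatenate.

kktkktktkktkktktkktktkktkktktkktkktktkktktkktkktktkktkt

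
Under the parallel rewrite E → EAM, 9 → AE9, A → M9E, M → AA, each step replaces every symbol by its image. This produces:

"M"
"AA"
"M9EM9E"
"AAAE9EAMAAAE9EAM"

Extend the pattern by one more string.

Rewriting the 16 symbols of AAAE9EAMAAAE9EAM one by one yields M9E M9E M9E EAM AE9 EAM M9E AA M9E M9E M9E EAM AE9 EAM M9E AA; concatenated:

M9EM9EM9EEAMAE9EAMM9EAAM9EM9EM9EEAMAE9EAMM9EAA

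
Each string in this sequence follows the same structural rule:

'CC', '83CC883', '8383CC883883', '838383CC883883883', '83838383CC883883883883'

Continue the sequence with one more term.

s(k+1) = 83·s(k)·883, so each term gains 83 as a prefix and 883 as a suffix.
Applying this once more to 83838383CC883883883883:

8383838383CC883883883883883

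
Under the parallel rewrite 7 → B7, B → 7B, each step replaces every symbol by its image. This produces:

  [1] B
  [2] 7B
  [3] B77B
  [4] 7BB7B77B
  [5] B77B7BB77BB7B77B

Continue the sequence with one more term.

Rewriting the 16 symbols of B77B7BB77BB7B77B one by one yields 7B B7 B7 7B B7 7B 7B B7 B7 7B 7B B7 7B B7 B7 7B; concatenated:

7BB7B77BB77B7BB7B77B7BB77BB7B77B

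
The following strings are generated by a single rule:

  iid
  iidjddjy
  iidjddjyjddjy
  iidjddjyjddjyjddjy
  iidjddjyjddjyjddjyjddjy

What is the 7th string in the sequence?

iidjddjyjddjyjddjyjddjyjddjyjddjy

Each term is the previous one with jddjy appended.
From iidjddjyjddjyjddjyjddjy, 2 further steps: iidjddjyjddjyjddjyjddjy → iidjddjyjddjyjddjyjddjyjddjy → (answer).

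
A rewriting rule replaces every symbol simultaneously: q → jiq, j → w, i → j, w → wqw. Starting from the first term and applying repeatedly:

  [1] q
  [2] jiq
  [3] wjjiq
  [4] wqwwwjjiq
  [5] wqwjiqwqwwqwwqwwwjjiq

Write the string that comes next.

φ(wqwjiqwqwwqwwqwwwjjiq) expands symbol-by-symbol to wqw jiq wqw w j jiq wqw jiq wqw wqw jiq wqw wqw jiq wqw wqw wqw w w j jiq; joining the 21 pieces gives the next term.

wqwjiqwqwwjjiqwqwjiqwqwwqwjiqwqwwqwjiqwqwwqwwqwwwjjiq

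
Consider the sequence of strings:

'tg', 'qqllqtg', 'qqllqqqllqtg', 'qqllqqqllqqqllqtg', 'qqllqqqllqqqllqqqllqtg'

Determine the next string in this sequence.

Every step adds qqllq at the front: s(k+1) = qqllq·s(k).
So the next term is qqllq·qqllqqqllqqqllqqqllqtg.

qqllqqqllqqqllqqqllqqqllqtg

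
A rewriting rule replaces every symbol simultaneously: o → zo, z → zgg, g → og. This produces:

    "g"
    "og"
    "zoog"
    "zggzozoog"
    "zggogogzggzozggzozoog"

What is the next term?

zggogogzoogzoogzggogogzggzozggogogzggzozggzozoog

Replace each of the 21 characters of zggogogzggzozggzozoog in place — zgg og og zo og zo og zgg og og zgg zo zgg og og zgg zo zgg zo zo og — and concatenate.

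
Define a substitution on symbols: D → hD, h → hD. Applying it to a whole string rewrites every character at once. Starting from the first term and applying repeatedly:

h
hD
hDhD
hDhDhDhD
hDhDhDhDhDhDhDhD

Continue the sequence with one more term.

hDhDhDhDhDhDhDhDhDhDhDhDhDhDhDhD

φ(hDhDhDhDhDhDhDhD) expands symbol-by-symbol to hD hD hD hD hD hD hD hD hD hD hD hD hD hD hD hD; joining the 16 pieces gives the next term.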